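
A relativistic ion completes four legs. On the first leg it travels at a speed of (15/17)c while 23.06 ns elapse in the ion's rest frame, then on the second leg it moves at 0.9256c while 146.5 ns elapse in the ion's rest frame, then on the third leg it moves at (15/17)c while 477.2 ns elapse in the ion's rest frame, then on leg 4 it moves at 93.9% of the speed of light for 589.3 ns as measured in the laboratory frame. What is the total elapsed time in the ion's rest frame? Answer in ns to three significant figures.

τ = 849 ns

Leg 1: 23.06 ns is already measured in the ion's rest frame.
Leg 2: 146.5 ns is already measured in the ion's rest frame.
Leg 3: 477.2 ns is already measured in the ion's rest frame.
Leg 4: β = 0.939; γ = 1/√(1 − 0.939²) = 1/√0.1183 = 2.908; τ_4 = 589.3/2.908 = 202.7 ns.
Total: 23.06 + 146.5 + 477.2 + 202.7 ns.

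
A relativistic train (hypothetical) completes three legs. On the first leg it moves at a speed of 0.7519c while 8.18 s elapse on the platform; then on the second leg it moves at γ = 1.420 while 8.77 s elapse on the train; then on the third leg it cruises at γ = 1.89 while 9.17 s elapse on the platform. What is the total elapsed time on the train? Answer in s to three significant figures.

Leg 1: γ = 1/√(1 − 0.7519²) = 1/√0.4346 = 1.517; τ_1 = 8.18/1.517 = 5.393 s.
Leg 2: 8.77 s is already measured on the train.
Leg 3: γ = 1.89; τ_3 = 9.17/1.890 = 4.852 s.
Total: 5.393 + 8.770 + 4.852 s.

τ = 19.0 s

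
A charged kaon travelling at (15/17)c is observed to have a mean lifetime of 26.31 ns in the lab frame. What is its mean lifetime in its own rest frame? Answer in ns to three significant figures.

τ₀ = 12.4 ns

γ = 1/√(1 − (15/17)²) = 17/8 = 2.125
The lab-frame lifetime is the dilated interval; the proper lifetime is τ₀ = Δt/γ = 26.31/2.125 ns.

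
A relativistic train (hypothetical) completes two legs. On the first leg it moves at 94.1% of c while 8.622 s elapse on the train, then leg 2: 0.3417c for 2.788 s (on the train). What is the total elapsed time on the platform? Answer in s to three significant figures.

Leg 1: β = 0.941; γ = 1/√(1 − 0.941²) = 1/√0.1145 = 2.955; Δt_1 = 2.955 × 8.622 = 25.48 s.
Leg 2: γ = 1/√(1 − 0.3417²) = 1/√0.8832 = 1.064; Δt_2 = 1.064 × 2.788 = 2.967 s.
Total: 25.48 + 2.967 s.

Δt = 28.4 s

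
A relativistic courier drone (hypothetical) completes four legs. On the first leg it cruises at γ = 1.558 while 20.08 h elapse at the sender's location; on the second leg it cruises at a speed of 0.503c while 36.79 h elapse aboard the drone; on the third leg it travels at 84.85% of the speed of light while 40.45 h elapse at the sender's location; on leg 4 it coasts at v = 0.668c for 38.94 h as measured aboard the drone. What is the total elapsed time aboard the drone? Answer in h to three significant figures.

τ = 110 h

Leg 1: γ = 1.558; τ_1 = 20.08/1.558 = 12.89 h.
Leg 2: 36.79 h is already measured aboard the drone.
Leg 3: β = 0.8485; γ = 1/√(1 − 0.8485²) = 1/√0.2800 = 1.890; τ_3 = 40.45/1.890 = 21.41 h.
Leg 4: 38.94 h is already measured aboard the drone.
Total: 12.89 + 36.79 + 21.41 + 38.94 h.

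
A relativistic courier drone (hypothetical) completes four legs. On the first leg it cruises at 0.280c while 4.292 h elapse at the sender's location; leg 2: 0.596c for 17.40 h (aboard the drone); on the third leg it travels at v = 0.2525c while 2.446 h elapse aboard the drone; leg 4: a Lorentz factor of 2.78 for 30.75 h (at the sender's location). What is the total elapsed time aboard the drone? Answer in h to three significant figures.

Leg 1: γ = 1/√(1 − 0.280²) = 25/24 ≈ 1.042; τ_1 = 4.292/1.042 = 4.120 h.
Leg 2: 17.40 h is already measured aboard the drone.
Leg 3: 2.446 h is already measured aboard the drone.
Leg 4: γ = 2.78; τ_4 = 30.75/2.780 = 11.06 h.
Total: 4.120 + 17.40 + 2.446 + 11.06 h.

τ = 35.0 h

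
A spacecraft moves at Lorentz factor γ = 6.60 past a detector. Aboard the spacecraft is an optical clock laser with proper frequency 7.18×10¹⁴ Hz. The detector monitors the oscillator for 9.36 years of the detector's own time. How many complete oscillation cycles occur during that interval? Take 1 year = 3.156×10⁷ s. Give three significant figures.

γ = 6.60
During 9.36 years of lab time, the oscillator's proper time advances by τ = Δt/γ = 9.36/6.600 = 1.418 years = 4.476×10⁷ s.
N = f × τ = 7.18×10¹⁴ × 4.476×10⁷ = 3.214×10²².

N = 3.21×10²²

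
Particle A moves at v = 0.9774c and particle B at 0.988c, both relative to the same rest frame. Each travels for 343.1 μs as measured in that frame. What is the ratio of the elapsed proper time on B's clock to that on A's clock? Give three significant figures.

A: γ = 1/√(1 − 0.9774²) = 1/√0.04469 = 4.730. B: γ = 1/√(1 − 0.988²) = 1/√0.02386 = 6.474.
τ_A/τ_B = γ_B/γ_A = 6.474/4.730 = 1.369, so τ_B/τ_A = 0.7306.

τ_B/τ_A = 0.731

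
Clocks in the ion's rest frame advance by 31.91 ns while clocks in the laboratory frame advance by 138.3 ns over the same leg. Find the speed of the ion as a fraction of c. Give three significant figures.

v = 0.973c

The proper time is measured in the ion's rest frame (both events occur at the ion's location); Δt is measured in the laboratory frame. γ = Δt/τ = 138.3/31.91 = 4.334.
β = √(1 − 1/γ²) = √(1 − 0.05324) = √0.9468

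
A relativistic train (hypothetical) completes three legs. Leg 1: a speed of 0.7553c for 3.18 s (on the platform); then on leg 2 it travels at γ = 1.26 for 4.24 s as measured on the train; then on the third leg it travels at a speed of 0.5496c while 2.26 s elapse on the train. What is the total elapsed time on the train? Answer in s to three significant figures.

Leg 1: γ = 1/√(1 − 0.7553²) = 1/√0.4295 = 1.526; τ_1 = 3.18/1.526 = 2.084 s.
Leg 2: 4.24 s is already measured on the train.
Leg 3: 2.26 s is already measured on the train.
Total: 2.084 + 4.240 + 2.260 s.

τ = 8.58 s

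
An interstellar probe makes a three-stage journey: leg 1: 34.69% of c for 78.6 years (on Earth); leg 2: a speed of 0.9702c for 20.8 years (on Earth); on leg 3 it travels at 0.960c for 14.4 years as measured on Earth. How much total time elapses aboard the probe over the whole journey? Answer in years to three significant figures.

Leg 1: β = 0.3469; γ = 1/√(1 − 0.3469²) = 1/√0.8797 = 1.066; τ_1 = 78.6/1.066 = 73.72 years.
Leg 2: γ = 1/√(1 − 0.9702²) = 1/√0.05871 = 4.127; τ_2 = 20.8/4.127 = 5.040 years.
Leg 3: γ = 1/√(1 − 0.960²) = 25/7 ≈ 3.571; τ_3 = 14.4/3.571 = 4.032 years.
Total: 73.72 + 5.040 + 4.032 years.

τ = 82.8 years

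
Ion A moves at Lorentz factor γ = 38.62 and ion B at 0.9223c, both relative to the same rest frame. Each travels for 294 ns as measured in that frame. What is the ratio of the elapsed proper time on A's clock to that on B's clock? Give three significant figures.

A: γ = 38.62. B: γ = 1/√(1 − 0.9223²) = 1/√0.1494 = 2.587.
τ_A/τ_B = γ_B/γ_A = 2.587/38.62 = 0.06700, so τ_A/τ_B = 0.06700.

τ_A/τ_B = 0.0670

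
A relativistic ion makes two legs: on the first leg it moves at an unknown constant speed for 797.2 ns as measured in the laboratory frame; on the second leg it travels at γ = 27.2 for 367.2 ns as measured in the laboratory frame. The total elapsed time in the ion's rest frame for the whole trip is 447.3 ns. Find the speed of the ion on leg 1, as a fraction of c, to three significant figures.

Leg 1: speed unknown; τ_1 = 797.2/γ_1.
Leg 2: γ = 27.2; τ_2 = 367.2/27.20 = 13.50 ns.
Total proper time: τ_1 + 13.50 = 447.3, so τ_1 = 447.3 − 13.50 = 433.8 ns.
γ_1 = 797.2/433.8 = 1.838; β = √(1 − 1/γ²) = √0.7039.

β = 0.839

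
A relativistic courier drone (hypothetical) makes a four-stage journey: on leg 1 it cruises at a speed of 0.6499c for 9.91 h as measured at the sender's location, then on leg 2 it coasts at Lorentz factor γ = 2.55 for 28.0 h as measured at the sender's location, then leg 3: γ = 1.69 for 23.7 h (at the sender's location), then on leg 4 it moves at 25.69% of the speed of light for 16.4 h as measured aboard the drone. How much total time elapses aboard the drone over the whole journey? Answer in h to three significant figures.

τ = 48.9 h

Leg 1: γ = 1/√(1 − 0.6499²) = 1/√0.5776 = 1.316; τ_1 = 9.91/1.316 = 7.532 h.
Leg 2: γ = 2.55; τ_2 = 28.0/2.550 = 10.98 h.
Leg 3: γ = 1.69; τ_3 = 23.7/1.690 = 14.02 h.
Leg 4: 16.4 h is already measured aboard the drone.
Total: 7.532 + 10.98 + 14.02 + 16.40 h.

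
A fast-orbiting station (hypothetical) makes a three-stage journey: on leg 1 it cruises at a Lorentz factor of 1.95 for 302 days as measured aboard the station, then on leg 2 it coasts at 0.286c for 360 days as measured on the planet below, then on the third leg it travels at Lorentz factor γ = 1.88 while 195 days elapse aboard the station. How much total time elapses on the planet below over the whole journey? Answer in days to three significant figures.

Δt = 1320 days

Leg 1: γ = 1.95; Δt_1 = 1.950 × 302 = 588.9 days.
Leg 2: 360 days is already measured on the planet below.
Leg 3: γ = 1.88; Δt_3 = 1.880 × 195 = 366.6 days.
Total: 588.9 + 360.0 + 366.6 days.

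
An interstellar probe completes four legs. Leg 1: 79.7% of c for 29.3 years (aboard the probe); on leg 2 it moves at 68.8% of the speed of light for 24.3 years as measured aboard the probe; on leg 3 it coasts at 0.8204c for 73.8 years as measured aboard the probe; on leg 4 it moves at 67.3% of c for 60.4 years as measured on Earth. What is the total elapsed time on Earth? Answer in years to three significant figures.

Δt = 271 years

Leg 1: β = 0.797; γ = 1/√(1 − 0.797²) = 1/√0.3648 = 1.656; Δt_1 = 1.656 × 29.3 = 48.51 years.
Leg 2: β = 0.688; γ = 1/√(1 − 0.688²) = 1/√0.5267 = 1.378; Δt_2 = 1.378 × 24.3 = 33.48 years.
Leg 3: γ = 1/√(1 − 0.8204²) = 1/√0.3269 = 1.749; Δt_3 = 1.749 × 73.8 = 129.1 years.
Leg 4: 60.4 years is already measured on Earth.
Total: 48.51 + 33.48 + 129.1 + 60.40 years.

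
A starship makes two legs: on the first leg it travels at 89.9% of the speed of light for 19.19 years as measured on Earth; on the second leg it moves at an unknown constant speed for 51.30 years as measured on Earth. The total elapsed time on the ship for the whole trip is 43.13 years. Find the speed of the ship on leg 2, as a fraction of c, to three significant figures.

Leg 1: β = 0.899; γ = 1/√(1 − 0.899²) = 1/√0.1918 = 2.283; τ_1 = 19.19/2.283 = 8.404 years.
Leg 2: speed unknown; τ_2 = 51.30/γ_2.
Total proper time: 8.404 + τ_2 = 43.13, so τ_2 = 43.13 − 8.404 = 34.73 years.
γ_2 = 51.30/34.73 = 1.477; β = √(1 − 1/γ²) = √0.5418.

β = 0.736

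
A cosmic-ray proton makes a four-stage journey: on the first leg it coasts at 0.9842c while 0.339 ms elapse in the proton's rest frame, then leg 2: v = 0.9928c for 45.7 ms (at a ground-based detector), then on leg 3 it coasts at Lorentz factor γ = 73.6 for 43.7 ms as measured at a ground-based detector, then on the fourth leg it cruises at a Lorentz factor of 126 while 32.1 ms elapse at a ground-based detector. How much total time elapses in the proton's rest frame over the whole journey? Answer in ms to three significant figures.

Leg 1: 0.339 ms is already measured in the proton's rest frame.
Leg 2: γ = 1/√(1 − 0.9928²) = 1/√0.01435 = 8.348; τ_2 = 45.7/8.348 = 5.474 ms.
Leg 3: γ = 73.6; τ_3 = 43.7/73.60 = 0.5937 ms.
Leg 4: γ = 126; τ_4 = 32.1/126.0 = 0.2548 ms.
Total: 0.3390 + 5.474 + 0.5937 + 0.2548 ms.

τ = 6.66 ms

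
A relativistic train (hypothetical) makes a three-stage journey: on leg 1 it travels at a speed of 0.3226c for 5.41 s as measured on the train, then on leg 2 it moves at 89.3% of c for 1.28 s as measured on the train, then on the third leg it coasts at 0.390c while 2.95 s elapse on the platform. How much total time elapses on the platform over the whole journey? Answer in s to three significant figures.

Leg 1: γ = 1/√(1 − 0.3226²) = 1/√0.8959 = 1.056; Δt_1 = 1.056 × 5.41 = 5.716 s.
Leg 2: β = 0.893; γ = 1/√(1 − 0.893²) = 1/√0.2026 = 2.222; Δt_2 = 2.222 × 1.28 = 2.844 s.
Leg 3: 2.95 s is already measured on the platform.
Total: 5.716 + 2.844 + 2.950 s.

Δt = 11.5 s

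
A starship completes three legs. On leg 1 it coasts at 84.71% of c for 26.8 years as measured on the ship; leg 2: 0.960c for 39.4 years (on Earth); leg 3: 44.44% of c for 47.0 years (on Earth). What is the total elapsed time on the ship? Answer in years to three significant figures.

τ = 79.9 years

Leg 1: 26.8 years is already measured on the ship.
Leg 2: γ = 1/√(1 − 0.960²) = 25/7 ≈ 3.571; τ_2 = 39.4/3.571 = 11.03 years.
Leg 3: β = 0.4444; γ = 1/√(1 − 0.4444²) = 1/√0.8025 = 1.116; τ_3 = 47.0/1.116 = 42.10 years.
Total: 26.80 + 11.03 + 42.10 years.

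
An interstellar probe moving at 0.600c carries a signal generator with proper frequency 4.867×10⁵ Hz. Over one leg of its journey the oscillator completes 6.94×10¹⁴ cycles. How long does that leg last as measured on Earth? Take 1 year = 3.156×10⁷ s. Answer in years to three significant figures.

γ = 1/√(1 − 0.600²) = 5/4 = 1.250
Proper time for N cycles: τ = N/f = 6.94×10¹⁴/(4.867×10⁵) = 1.426×10⁹ s = 45.18 years.
Lab-frame duration Δt = γτ = 1.250 × 45.18 = 56.48 years.

Δt = 56.5 years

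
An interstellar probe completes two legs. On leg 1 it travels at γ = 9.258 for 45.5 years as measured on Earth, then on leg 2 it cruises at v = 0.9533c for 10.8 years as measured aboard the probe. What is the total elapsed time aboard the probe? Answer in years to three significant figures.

Leg 1: γ = 9.258; τ_1 = 45.5/9.258 = 4.915 years.
Leg 2: 10.8 years is already measured aboard the probe.
Total: 4.915 + 10.80 years.

τ = 15.7 years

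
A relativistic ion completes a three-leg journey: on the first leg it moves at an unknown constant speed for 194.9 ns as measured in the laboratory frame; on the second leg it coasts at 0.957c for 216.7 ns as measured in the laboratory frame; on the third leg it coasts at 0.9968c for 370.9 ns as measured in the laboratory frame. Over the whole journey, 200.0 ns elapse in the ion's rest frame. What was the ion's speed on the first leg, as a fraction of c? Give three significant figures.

Leg 1: speed unknown; τ_1 = 194.9/γ_1.
Leg 2: γ = 1/√(1 − 0.957²) = 1/√0.08415 = 3.447; τ_2 = 216.7/3.447 = 62.86 ns.
Leg 3: γ = 1/√(1 − 0.9968²) = 1/√0.006390 = 12.51; τ_3 = 370.9/12.51 = 29.65 ns.
Total proper time: τ_1 + 62.86 + 29.65 = 200.0, so τ_1 = 200.0 − 92.51 = 107.5 ns.
γ_1 = 194.9/107.5 = 1.813; β = √(1 − 1/γ²) = √0.6958.

β = 0.834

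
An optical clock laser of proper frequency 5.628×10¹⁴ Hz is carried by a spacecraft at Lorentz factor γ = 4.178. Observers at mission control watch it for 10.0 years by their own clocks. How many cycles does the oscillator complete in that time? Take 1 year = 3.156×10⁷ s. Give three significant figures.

γ = 4.178
During 10.0 years of lab time, the oscillator's proper time advances by τ = Δt/γ = 10.0/4.178 = 2.393 years = 7.554×10⁷ s.
N = f × τ = 5.628×10¹⁴ × 7.554×10⁷ = 4.251×10²².

N = 4.25×10²²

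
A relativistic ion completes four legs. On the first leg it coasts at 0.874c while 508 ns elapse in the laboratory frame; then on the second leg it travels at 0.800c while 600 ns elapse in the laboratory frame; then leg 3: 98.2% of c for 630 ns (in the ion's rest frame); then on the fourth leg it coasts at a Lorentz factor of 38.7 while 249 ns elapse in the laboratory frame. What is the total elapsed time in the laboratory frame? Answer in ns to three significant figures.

Leg 1: 508 ns is already measured in the laboratory frame.
Leg 2: 600 ns is already measured in the laboratory frame.
Leg 3: β = 0.982; γ = 1/√(1 − 0.982²) = 1/√0.03568 = 5.294; Δt_3 = 5.294 × 630 = 3335 ns.
Leg 4: 249 ns is already measured in the laboratory frame.
Total: 508.0 + 600.0 + 3335 + 249.0 ns.

Δt = 4690 ns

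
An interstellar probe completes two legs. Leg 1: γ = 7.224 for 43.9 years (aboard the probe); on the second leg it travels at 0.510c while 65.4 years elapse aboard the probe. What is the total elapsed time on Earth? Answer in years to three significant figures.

Δt = 393 years

Leg 1: γ = 7.224; Δt_1 = 7.224 × 43.9 = 317.1 years.
Leg 2: γ = 1/√(1 − 0.510²) = 1/√0.7399 = 1.163; Δt_2 = 1.163 × 65.4 = 76.03 years.
Total: 317.1 + 76.03 years.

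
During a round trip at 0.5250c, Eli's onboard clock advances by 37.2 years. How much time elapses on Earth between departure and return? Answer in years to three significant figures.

Δt = 43.7 years

γ = 1/√(1 − 0.5250²) = 1/√0.7244 = 1.175
Earth-frame duration is the dilated interval: Δt = γτ = 1.175 × 37.2 years.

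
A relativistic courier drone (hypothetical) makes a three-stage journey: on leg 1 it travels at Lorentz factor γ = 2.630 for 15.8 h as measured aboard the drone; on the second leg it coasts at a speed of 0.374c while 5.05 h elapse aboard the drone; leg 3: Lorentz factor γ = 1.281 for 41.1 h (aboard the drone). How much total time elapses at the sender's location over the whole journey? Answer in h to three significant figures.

Δt = 99.6 h

Leg 1: γ = 2.630; Δt_1 = 2.630 × 15.8 = 41.55 h.
Leg 2: γ = 1/√(1 − 0.374²) = 1/√0.8601 = 1.078; Δt_2 = 1.078 × 5.05 = 5.445 h.
Leg 3: γ = 1.281; Δt_3 = 1.281 × 41.1 = 52.65 h.
Total: 41.55 + 5.445 + 52.65 h.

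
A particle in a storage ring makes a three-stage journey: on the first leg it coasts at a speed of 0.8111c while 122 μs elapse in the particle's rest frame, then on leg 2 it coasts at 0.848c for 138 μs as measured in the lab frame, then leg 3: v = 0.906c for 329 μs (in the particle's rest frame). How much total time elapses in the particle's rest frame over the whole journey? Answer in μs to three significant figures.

Leg 1: 122 μs is already measured in the particle's rest frame.
Leg 2: γ = 1/√(1 − 0.848²) = 1/√0.2809 = 1.887; τ_2 = 138/1.887 = 73.14 μs.
Leg 3: 329 μs is already measured in the particle's rest frame.
Total: 122.0 + 73.14 + 329.0 μs.

τ = 524 μs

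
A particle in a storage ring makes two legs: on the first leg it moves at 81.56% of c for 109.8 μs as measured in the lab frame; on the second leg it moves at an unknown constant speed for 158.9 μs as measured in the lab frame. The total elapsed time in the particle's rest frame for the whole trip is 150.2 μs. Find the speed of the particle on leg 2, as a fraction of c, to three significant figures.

Leg 1: β = 0.8156; γ = 1/√(1 − 0.8156²) = 1/√0.3348 = 1.728; τ_1 = 109.8/1.728 = 63.53 μs.
Leg 2: speed unknown; τ_2 = 158.9/γ_2.
Total proper time: 63.53 + τ_2 = 150.2, so τ_2 = 150.2 − 63.53 = 86.67 μs.
γ_2 = 158.9/86.67 = 1.833; β = √(1 − 1/γ²) = √0.7025.

β = 0.838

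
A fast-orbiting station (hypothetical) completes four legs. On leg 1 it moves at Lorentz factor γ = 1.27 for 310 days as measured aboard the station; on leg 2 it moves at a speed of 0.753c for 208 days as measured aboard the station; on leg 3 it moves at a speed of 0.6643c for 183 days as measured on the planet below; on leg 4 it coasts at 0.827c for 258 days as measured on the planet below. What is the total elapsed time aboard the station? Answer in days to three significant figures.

Leg 1: 310 days is already measured aboard the station.
Leg 2: 208 days is already measured aboard the station.
Leg 3: γ = 1/√(1 − 0.6643²) = 1/√0.5587 = 1.338; τ_3 = 183/1.338 = 136.8 days.
Leg 4: γ = 1/√(1 − 0.827²) = 1/√0.3161 = 1.779; τ_4 = 258/1.779 = 145.0 days.
Total: 310.0 + 208.0 + 136.8 + 145.0 days.

τ = 800 days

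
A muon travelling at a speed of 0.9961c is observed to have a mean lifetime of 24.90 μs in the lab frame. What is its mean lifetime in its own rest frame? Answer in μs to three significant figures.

γ = 1/√(1 − 0.9961²) = 1/√0.007785 = 11.33
The lab-frame lifetime is the dilated interval; the proper lifetime is τ₀ = Δt/γ = 24.90/11.33 μs.

τ₀ = 2.20 μs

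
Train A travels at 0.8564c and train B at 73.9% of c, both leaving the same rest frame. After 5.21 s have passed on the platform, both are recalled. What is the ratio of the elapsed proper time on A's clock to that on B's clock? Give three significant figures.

τ_A/τ_B = 0.766

A: γ = 1/√(1 − 0.8564²) = 1/√0.2666 = 1.937. B: β = 0.739; γ = 1/√(1 − 0.739²) = 1/√0.4539 = 1.484.
τ_A/τ_B = γ_B/γ_A = 1.484/1.937 = 0.7664, so τ_A/τ_B = 0.7664.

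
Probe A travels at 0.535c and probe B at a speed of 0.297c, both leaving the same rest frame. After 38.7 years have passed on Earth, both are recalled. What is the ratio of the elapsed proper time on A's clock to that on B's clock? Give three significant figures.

A: γ = 1/√(1 − 0.535²) = 1/√0.7138 = 1.184. B: γ = 1/√(1 − 0.297²) = 1/√0.9118 = 1.047.
τ_A/τ_B = γ_B/γ_A = 1.047/1.184 = 0.8848, so τ_A/τ_B = 0.8848.

τ_A/τ_B = 0.885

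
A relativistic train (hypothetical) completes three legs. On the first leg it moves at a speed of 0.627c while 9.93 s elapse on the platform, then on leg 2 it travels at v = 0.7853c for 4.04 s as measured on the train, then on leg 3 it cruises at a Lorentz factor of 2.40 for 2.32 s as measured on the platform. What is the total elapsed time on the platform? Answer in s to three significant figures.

Δt = 18.8 s

Leg 1: 9.93 s is already measured on the platform.
Leg 2: γ = 1/√(1 − 0.7853²) = 1/√0.3833 = 1.615; Δt_2 = 1.615 × 4.04 = 6.525 s.
Leg 3: 2.32 s is already measured on the platform.
Total: 9.930 + 6.525 + 2.320 s.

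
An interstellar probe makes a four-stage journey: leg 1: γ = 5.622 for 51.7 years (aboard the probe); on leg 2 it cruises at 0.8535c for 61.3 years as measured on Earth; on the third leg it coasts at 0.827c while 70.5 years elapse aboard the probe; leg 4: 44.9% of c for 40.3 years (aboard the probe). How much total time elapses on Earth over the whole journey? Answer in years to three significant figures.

Leg 1: γ = 5.622; Δt_1 = 5.622 × 51.7 = 290.7 years.
Leg 2: 61.3 years is already measured on Earth.
Leg 3: γ = 1/√(1 − 0.827²) = 1/√0.3161 = 1.779; Δt_3 = 1.779 × 70.5 = 125.4 years.
Leg 4: β = 0.449; γ = 1/√(1 − 0.449²) = 1/√0.7984 = 1.119; Δt_4 = 1.119 × 40.3 = 45.10 years.
Total: 290.7 + 61.30 + 125.4 + 45.10 years.

Δt = 522 years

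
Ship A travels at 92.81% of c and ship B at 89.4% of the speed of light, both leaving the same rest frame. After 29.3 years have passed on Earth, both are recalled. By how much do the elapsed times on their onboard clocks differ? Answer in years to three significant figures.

A: β = 0.9281; γ = 1/√(1 − 0.9281²) = 1/√0.1386 = 2.686; τ_A = 29.3/2.686 = 10.91 years.
B: β = 0.894; γ = 1/√(1 − 0.894²) = 1/√0.2008 = 2.232; τ_B = 29.3/2.232 = 13.13 years.

|τ_A − τ_B| = 2.22 years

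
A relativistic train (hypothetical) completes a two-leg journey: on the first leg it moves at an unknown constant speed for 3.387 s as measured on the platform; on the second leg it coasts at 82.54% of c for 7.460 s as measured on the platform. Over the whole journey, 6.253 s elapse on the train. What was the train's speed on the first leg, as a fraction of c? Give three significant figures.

β = 0.798

Leg 1: speed unknown; τ_1 = 3.387/γ_1.
Leg 2: β = 0.8254; γ = 1/√(1 − 0.8254²) = 1/√0.3187 = 1.771; τ_2 = 7.460/1.771 = 4.212 s.
Total proper time: τ_1 + 4.212 = 6.253, so τ_1 = 6.253 − 4.212 = 2.041 s.
γ_1 = 3.387/2.041 = 1.659; β = √(1 − 1/γ²) = √0.6367.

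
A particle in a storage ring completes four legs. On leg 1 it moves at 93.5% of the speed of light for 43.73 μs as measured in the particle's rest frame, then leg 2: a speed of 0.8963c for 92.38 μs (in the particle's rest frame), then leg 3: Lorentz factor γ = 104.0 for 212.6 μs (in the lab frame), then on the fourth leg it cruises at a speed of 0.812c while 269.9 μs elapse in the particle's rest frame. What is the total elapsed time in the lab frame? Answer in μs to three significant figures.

Leg 1: β = 0.935; γ = 1/√(1 − 0.935²) = 1/√0.1258 = 2.820; Δt_1 = 2.820 × 43.73 = 123.3 μs.
Leg 2: γ = 1/√(1 − 0.8963²) = 1/√0.1966 = 2.255; Δt_2 = 2.255 × 92.38 = 208.3 μs.
Leg 3: 212.6 μs is already measured in the lab frame.
Leg 4: γ = 1/√(1 − 0.812²) = 1/√0.3407 = 1.713; Δt_4 = 1.713 × 269.9 = 462.4 μs.
Total: 123.3 + 208.3 + 212.6 + 462.4 μs.

Δt = 1010 μs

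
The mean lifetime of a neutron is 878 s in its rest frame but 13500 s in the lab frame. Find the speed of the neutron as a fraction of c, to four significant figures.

γ = Δt/τ₀ = 13500/878 = 15.38
β = √(1 − 1/γ²) = √(1 − 0.004230) = √0.9958

v = 0.9979c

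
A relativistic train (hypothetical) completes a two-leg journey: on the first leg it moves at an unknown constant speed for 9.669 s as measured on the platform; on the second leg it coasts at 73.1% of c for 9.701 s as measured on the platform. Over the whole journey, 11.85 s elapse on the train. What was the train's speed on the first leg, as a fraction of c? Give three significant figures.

Leg 1: speed unknown; τ_1 = 9.669/γ_1.
Leg 2: β = 0.731; γ = 1/√(1 − 0.731²) = 1/√0.4656 = 1.465; τ_2 = 9.701/1.465 = 6.620 s.
Total proper time: τ_1 + 6.620 = 11.85, so τ_1 = 11.85 − 6.620 = 5.230 s.
γ_1 = 9.669/5.230 = 1.849; β = √(1 − 1/γ²) = √0.7074.

β = 0.841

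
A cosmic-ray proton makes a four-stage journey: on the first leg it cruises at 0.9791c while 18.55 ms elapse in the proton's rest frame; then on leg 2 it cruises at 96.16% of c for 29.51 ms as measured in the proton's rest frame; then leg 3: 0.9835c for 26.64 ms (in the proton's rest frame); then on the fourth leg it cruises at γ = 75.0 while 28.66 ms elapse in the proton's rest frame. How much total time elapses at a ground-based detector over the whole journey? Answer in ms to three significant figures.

Δt = 2500 ms

Leg 1: γ = 1/√(1 − 0.9791²) = 1/√0.04136 = 4.917; Δt_1 = 4.917 × 18.55 = 91.21 ms.
Leg 2: β = 0.9616; γ = 1/√(1 − 0.9616²) = 1/√0.07533 = 3.644; Δt_2 = 3.644 × 29.51 = 107.5 ms.
Leg 3: γ = 1/√(1 − 0.9835²) = 1/√0.03273 = 5.528; Δt_3 = 5.528 × 26.64 = 147.3 ms.
Leg 4: γ = 75.0; Δt_4 = 75.00 × 28.66 = 2150 ms.
Total: 91.21 + 107.5 + 147.3 + 2150 ms.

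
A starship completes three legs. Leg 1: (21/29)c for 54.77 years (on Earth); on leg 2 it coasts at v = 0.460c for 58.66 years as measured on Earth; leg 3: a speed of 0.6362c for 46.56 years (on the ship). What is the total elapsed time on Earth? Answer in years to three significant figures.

Leg 1: 54.77 years is already measured on Earth.
Leg 2: 58.66 years is already measured on Earth.
Leg 3: γ = 1/√(1 − 0.6362²) = 1/√0.5952 = 1.296; Δt_3 = 1.296 × 46.56 = 60.35 years.
Total: 54.77 + 58.66 + 60.35 years.

Δt = 174 years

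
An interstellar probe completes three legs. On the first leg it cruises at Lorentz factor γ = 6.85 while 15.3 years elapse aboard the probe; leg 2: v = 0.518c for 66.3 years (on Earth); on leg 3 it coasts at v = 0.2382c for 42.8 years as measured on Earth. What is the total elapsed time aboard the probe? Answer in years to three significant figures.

τ = 114 years

Leg 1: 15.3 years is already measured aboard the probe.
Leg 2: γ = 1/√(1 − 0.518²) = 1/√0.7317 = 1.169; τ_2 = 66.3/1.169 = 56.71 years.
Leg 3: γ = 1/√(1 − 0.2382²) = 1/√0.9433 = 1.030; τ_3 = 42.8/1.030 = 41.57 years.
Total: 15.30 + 56.71 + 41.57 years.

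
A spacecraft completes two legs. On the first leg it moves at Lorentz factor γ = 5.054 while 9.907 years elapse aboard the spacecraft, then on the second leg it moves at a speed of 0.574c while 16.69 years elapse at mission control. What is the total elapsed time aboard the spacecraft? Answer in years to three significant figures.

Leg 1: 9.907 years is already measured aboard the spacecraft.
Leg 2: γ = 1/√(1 − 0.574²) = 1/√0.6705 = 1.221; τ_2 = 16.69/1.221 = 13.67 years.
Total: 9.907 + 13.67 years.

τ = 23.6 years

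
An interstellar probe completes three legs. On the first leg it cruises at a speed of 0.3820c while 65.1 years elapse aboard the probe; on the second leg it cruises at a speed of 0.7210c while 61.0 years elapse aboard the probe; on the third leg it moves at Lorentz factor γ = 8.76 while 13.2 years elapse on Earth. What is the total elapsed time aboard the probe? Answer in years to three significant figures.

Leg 1: 65.1 years is already measured aboard the probe.
Leg 2: 61.0 years is already measured aboard the probe.
Leg 3: γ = 8.76; τ_3 = 13.2/8.760 = 1.507 years.
Total: 65.10 + 61.00 + 1.507 years.

τ = 128 years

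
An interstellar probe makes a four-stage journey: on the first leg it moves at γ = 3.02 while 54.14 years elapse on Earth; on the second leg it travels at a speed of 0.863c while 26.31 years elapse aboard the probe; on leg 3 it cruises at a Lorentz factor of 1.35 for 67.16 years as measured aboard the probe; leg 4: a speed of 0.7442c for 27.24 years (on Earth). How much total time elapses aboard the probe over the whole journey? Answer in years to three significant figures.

τ = 130 years

Leg 1: γ = 3.02; τ_1 = 54.14/3.020 = 17.93 years.
Leg 2: 26.31 years is already measured aboard the probe.
Leg 3: 67.16 years is already measured aboard the probe.
Leg 4: γ = 1/√(1 − 0.7442²) = 1/√0.4462 = 1.497; τ_4 = 27.24/1.497 = 18.20 years.
Total: 17.93 + 26.31 + 67.16 + 18.20 years.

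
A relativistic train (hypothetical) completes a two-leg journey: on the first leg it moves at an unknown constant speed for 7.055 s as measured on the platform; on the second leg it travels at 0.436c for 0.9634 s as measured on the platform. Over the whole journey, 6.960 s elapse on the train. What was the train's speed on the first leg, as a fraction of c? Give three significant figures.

β = 0.504

Leg 1: speed unknown; τ_1 = 7.055/γ_1.
Leg 2: γ = 1/√(1 − 0.436²) = 1/√0.8099 = 1.111; τ_2 = 0.9634/1.111 = 0.8670 s.
Total proper time: τ_1 + 0.8670 = 6.960, so τ_1 = 6.960 − 0.8670 = 6.093 s.
γ_1 = 7.055/6.093 = 1.158; β = √(1 − 1/γ²) = √0.2541.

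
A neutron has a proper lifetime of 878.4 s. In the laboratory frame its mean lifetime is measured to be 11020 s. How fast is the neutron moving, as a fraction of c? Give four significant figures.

β = 0.9968

γ = Δt/τ₀ = 11020/878.4 = 12.55
β = √(1 − 1/γ²) = √(1 − 0.006354) = √0.9936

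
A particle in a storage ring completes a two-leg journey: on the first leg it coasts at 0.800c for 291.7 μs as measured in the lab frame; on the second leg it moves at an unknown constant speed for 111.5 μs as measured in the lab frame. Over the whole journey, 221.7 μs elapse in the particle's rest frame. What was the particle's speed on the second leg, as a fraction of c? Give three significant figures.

β = 0.908

Leg 1: γ = 1/√(1 − 0.800²) = 1/√0.3600 = 1.667; τ_1 = 291.7/1.667 = 175.0 μs.
Leg 2: speed unknown; τ_2 = 111.5/γ_2.
Total proper time: 175.0 + τ_2 = 221.7, so τ_2 = 221.7 − 175.0 = 46.68 μs.
γ_2 = 111.5/46.68 = 2.389; β = √(1 − 1/γ²) = √0.8247.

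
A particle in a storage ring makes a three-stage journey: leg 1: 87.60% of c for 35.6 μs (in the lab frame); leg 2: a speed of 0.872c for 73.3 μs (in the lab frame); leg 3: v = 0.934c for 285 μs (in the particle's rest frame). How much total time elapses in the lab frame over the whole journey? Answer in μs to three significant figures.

Leg 1: 35.6 μs is already measured in the lab frame.
Leg 2: 73.3 μs is already measured in the lab frame.
Leg 3: γ = 1/√(1 − 0.934²) = 1/√0.1276 = 2.799; Δt_3 = 2.799 × 285 = 797.7 μs.
Total: 35.60 + 73.30 + 797.7 μs.

Δt = 907 μs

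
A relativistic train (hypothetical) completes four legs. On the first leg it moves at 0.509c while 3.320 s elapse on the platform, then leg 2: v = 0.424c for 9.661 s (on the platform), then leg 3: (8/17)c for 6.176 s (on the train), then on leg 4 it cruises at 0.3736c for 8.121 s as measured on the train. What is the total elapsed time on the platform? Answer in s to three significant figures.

Leg 1: 3.320 s is already measured on the platform.
Leg 2: 9.661 s is already measured on the platform.
Leg 3: γ = 1/√(1 − (8/17)²) = 17/15 ≈ 1.133; Δt_3 = 1.133 × 6.176 = 6.999 s.
Leg 4: γ = 1/√(1 − 0.3736²) = 1/√0.8604 = 1.078; Δt_4 = 1.078 × 8.121 = 8.755 s.
Total: 3.320 + 9.661 + 6.999 + 8.755 s.

Δt = 28.7 s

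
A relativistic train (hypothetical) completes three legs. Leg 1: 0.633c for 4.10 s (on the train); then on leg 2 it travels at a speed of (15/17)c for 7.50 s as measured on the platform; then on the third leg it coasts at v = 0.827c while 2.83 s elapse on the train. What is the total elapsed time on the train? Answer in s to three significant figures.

Leg 1: 4.10 s is already measured on the train.
Leg 2: γ = 1/√(1 − (15/17)²) = 17/8 = 2.125; τ_2 = 7.50/2.125 = 3.529 s.
Leg 3: 2.83 s is already measured on the train.
Total: 4.100 + 3.529 + 2.830 s.

τ = 10.5 s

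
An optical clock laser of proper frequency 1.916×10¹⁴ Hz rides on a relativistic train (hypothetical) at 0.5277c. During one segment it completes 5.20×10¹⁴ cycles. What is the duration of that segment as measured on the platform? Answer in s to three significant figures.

γ = 1/√(1 − 0.5277²) = 1/√0.7215 = 1.177
Proper time for N cycles: τ = N/f = 5.20×10¹⁴/(1.916×10¹⁴) = 2.714×10⁰ s = 2.714 s.
Lab-frame duration Δt = γτ = 1.177 × 2.714 = 3.195 s.

Δt = 3.20 s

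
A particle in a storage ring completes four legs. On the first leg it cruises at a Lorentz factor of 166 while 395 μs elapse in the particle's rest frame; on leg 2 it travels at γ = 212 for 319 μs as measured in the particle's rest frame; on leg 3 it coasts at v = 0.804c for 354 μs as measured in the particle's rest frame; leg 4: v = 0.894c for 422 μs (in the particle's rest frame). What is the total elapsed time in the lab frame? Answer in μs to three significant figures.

Δt = 1.35×10⁵ μs

Leg 1: γ = 166; Δt_1 = 166.0 × 395 = 6.557×10⁴ μs.
Leg 2: γ = 212; Δt_2 = 212.0 × 319 = 6.763×10⁴ μs.
Leg 3: γ = 1/√(1 − 0.804²) = 1/√0.3536 = 1.682; Δt_3 = 1.682 × 354 = 595.3 μs.
Leg 4: γ = 1/√(1 − 0.894²) = 1/√0.2008 = 2.232; Δt_4 = 2.232 × 422 = 941.8 μs.
Total: 6.557×10⁴ + 6.763×10⁴ + 595.3 + 941.8 μs.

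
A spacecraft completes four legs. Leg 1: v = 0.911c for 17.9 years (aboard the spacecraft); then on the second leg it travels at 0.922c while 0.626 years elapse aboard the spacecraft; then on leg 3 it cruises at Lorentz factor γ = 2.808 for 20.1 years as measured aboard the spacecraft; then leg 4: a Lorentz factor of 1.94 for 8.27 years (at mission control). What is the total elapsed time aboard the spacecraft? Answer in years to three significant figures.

Leg 1: 17.9 years is already measured aboard the spacecraft.
Leg 2: 0.626 years is already measured aboard the spacecraft.
Leg 3: 20.1 years is already measured aboard the spacecraft.
Leg 4: γ = 1.94; τ_4 = 8.27/1.940 = 4.263 years.
Total: 17.90 + 0.6260 + 20.10 + 4.263 years.

τ = 42.9 years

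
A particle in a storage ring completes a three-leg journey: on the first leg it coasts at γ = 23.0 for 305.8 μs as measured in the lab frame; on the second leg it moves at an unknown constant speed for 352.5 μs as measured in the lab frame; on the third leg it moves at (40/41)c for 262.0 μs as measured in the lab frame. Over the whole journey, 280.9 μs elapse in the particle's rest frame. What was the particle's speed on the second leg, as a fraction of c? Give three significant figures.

Leg 1: γ = 23.0; τ_1 = 305.8/23.00 = 13.30 μs.
Leg 2: speed unknown; τ_2 = 352.5/γ_2.
Leg 3: γ = 1/√(1 − (40/41)²) = 41/9 ≈ 4.556; τ_3 = 262.0/4.556 = 57.51 μs.
Total proper time: 13.30 + τ_2 + 57.51 = 280.9, so τ_2 = 280.9 − 70.81 = 210.1 μs.
γ_2 = 352.5/210.1 = 1.678; β = √(1 − 1/γ²) = √0.6448.

β = 0.803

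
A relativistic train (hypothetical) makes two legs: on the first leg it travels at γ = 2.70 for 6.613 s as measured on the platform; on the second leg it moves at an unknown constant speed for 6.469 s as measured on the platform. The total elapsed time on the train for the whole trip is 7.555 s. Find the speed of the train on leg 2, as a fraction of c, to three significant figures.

β = 0.614

Leg 1: γ = 2.70; τ_1 = 6.613/2.700 = 2.449 s.
Leg 2: speed unknown; τ_2 = 6.469/γ_2.
Total proper time: 2.449 + τ_2 = 7.555, so τ_2 = 7.555 − 2.449 = 5.106 s.
γ_2 = 6.469/5.106 = 1.267; β = √(1 − 1/γ²) = √0.3771.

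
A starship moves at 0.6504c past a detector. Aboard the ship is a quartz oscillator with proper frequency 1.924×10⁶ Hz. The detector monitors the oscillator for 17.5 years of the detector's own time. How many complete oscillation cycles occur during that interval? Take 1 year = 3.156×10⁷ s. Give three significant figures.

N = 8.07×10¹⁴

γ = 1/√(1 − 0.6504²) = 1/√0.5770 = 1.316
During 17.5 years of lab time, the oscillator's proper time advances by τ = Δt/γ = 17.5/1.316 = 13.29 years = 4.195×10⁸ s.
N = f × τ = 1.924×10⁶ × 4.195×10⁸ = 8.072×10¹⁴.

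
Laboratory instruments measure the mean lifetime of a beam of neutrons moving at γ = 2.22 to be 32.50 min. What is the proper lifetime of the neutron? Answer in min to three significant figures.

γ = 2.22
The lab-frame lifetime is the dilated interval; the proper lifetime is τ₀ = Δt/γ = 32.50/2.220 min.

τ₀ = 14.6 min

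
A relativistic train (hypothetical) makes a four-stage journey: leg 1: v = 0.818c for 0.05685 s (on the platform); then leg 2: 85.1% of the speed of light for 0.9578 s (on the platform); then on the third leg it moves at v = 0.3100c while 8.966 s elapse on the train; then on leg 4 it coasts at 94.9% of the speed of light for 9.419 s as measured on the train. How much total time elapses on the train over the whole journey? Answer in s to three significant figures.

Leg 1: γ = 1/√(1 − 0.818²) = 1/√0.3309 = 1.738; τ_1 = 0.05685/1.738 = 0.03270 s.
Leg 2: β = 0.851; γ = 1/√(1 − 0.851²) = 1/√0.2758 = 1.904; τ_2 = 0.9578/1.904 = 0.5030 s.
Leg 3: 8.966 s is already measured on the train.
Leg 4: 9.419 s is already measured on the train.
Total: 0.03270 + 0.5030 + 8.966 + 9.419 s.

τ = 18.9 s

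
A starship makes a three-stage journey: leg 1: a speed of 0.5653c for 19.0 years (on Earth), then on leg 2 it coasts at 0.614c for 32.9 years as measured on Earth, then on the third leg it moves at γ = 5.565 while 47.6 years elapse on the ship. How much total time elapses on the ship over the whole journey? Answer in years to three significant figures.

τ = 89.2 years

Leg 1: γ = 1/√(1 − 0.5653²) = 1/√0.6804 = 1.212; τ_1 = 19.0/1.212 = 15.67 years.
Leg 2: γ = 1/√(1 − 0.614²) = 1/√0.6230 = 1.267; τ_2 = 32.9/1.267 = 25.97 years.
Leg 3: 47.6 years is already measured on the ship.
Total: 15.67 + 25.97 + 47.60 years.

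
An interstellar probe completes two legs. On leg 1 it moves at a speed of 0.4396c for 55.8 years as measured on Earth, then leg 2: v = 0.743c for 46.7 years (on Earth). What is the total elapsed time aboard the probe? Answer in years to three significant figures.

Leg 1: γ = 1/√(1 − 0.4396²) = 1/√0.8068 = 1.113; τ_1 = 55.8/1.113 = 50.12 years.
Leg 2: γ = 1/√(1 − 0.743²) = 1/√0.4480 = 1.494; τ_2 = 46.7/1.494 = 31.26 years.
Total: 50.12 + 31.26 years.

τ = 81.4 years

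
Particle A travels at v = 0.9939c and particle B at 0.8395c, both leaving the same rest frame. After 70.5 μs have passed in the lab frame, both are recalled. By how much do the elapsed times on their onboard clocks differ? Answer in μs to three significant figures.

|τ_A − τ_B| = 30.5 μs

A: γ = 1/√(1 − 0.9939²) = 1/√0.01216 = 9.067; τ_A = 70.5/9.067 = 7.775 μs.
B: γ = 1/√(1 − 0.8395²) = 1/√0.2952 = 1.840; τ_B = 70.5/1.840 = 38.31 μs.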